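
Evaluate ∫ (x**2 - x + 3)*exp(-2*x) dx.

(-x**2 - 3)*exp(-2*x)/2 + C

Use integration by parts with u = x**2 - x + 3, dv = exp(-2*x) dx, so v = -exp(-2*x)/2.
Apply parts 2 times (tabular method): alternate signs, differentiate u down to 0, integrate dv up.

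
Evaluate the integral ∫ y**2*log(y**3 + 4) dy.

Let u = y**3 + 4, so du = (3*y**2) dy.
The integral becomes (1/3)·∫ log(u) du; integrate by parts with u′=log(u), dv′=du.

y**3*log(y**3 + 4)/3 - y**3/3 + 4*log(y**3 + 4)/3 + C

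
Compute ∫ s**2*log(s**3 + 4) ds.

Let u = s**3 + 4, so du = (3*s**2) ds.
The integral becomes (1/3)·∫ log(u) du; integrate by parts with u′=log(u), dv′=du.

s**3*log(s**3 + 4)/3 - s**3/3 + 4*log(s**3 + 4)/3 + C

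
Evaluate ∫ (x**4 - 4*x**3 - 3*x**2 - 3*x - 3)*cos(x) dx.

Use integration by parts with u = x**4 - 4*x**3 - 3*x**2 - 3*x - 3, dv = cos(x) dx, so v = sin(x).
Apply parts 4 times (tabular method): alternate signs, differentiate u down to 0, integrate dv up.

x**4*sin(x) - 4*x**3*sin(x) + 4*x**3*cos(x) - 15*x**2*sin(x) - 12*x**2*cos(x) + 21*x*sin(x) - 30*x*cos(x) + 27*sin(x) + 21*cos(x) + C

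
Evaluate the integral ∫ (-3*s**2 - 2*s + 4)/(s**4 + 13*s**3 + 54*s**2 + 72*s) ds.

Factor the denominator: s*(s + 3)*(s + 4)*(s + 6).
Partial-fraction decomposition: 23/(9*(s + 6)) - 9/(2*(s + 4)) + 17/(9*(s + 3)) + 1/(18*s).
Integrate each term: A/(s−a) contributes A·log|s−a|.

log(s)/18 + 17*log(s + 3)/9 - 9*log(s + 4)/2 + 23*log(s + 6)/9 + C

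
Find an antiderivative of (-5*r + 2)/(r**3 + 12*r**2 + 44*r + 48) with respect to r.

3*log(r + 2)/2 - 11*log(r + 4)/2 + 4*log(r + 6) + C

Factor the denominator: (r + 2)*(r + 4)*(r + 6).
Partial-fraction decomposition: 4/(r + 6) - 11/(2*(r + 4)) + 3/(2*(r + 2)).
Integrate each term: A/(r−a) contributes A·log|r−a|.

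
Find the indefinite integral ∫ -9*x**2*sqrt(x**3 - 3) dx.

Let u = x**3 - 3, so du = (3*x**2) dx.
Rewriting, the integral becomes -3·∫ √u du = -3·(2/3)u^(3/2).
Substituting back, u = x**3 - 3.

-2*(x**3 - 3)**(3/2) + C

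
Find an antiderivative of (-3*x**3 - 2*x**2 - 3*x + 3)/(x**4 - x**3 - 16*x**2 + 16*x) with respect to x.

3*log(x)/16 - 233*log(x - 4)/96 + log(x - 1)/3 - 35*log(x + 4)/32 + C

Factor the denominator: x*(x - 4)*(x - 1)*(x + 4).
Partial-fraction decomposition: -35/(32*(x + 4)) + 1/(3*(x - 1)) - 233/(96*(x - 4)) + 3/(16*x).
Integrate each term: A/(x−a) contributes A·log|x−a|.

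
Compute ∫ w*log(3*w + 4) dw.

Use integration by parts with u = log(3*w + 4), dv = w dw.
Then du = 3/(3*w + 4) dw and v = w**2/2.

w**2*log(3*w + 4)/2 - w**2/4 + 2*w/3 - 8*log(3*w + 4)/9 + C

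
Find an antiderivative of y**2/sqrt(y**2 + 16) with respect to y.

y*sqrt(y**2 + 16)/2 - 8*log(y + sqrt(y**2 + 16)) + C

Substitute y = 4·tan(θ), so dy = 4·sec(θ)^2 dθ and the radical becomes sqrt(y**2 + 16) = 4·sec(θ) by the Pythagorean identity.
Integrate the resulting trig expression in θ, then back-substitute tan(θ) = y/4, sec(θ) = sqrt(y**2 + 16)/4 (absorbing any constant into C).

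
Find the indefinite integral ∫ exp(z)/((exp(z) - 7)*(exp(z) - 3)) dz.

Let u = e^z, du = e^z dz.
The integral becomes ∫ du/((u-7)(u-3)); decompose into partial fractions.

log(exp(z) - 7)/4 - log(exp(z) - 3)/4 + C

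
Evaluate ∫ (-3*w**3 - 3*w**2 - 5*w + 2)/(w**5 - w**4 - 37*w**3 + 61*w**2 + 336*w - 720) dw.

Factor the denominator: (w - 4)*(w - 3)**2*(w + 4)*(w + 5).
Partial-fraction decomposition: 109/(192*(w + 5)) - 83/(196*(w + 4)) + 10785/(3136*(w - 3)) + 121/(56*(w - 3)**2) - 43/(12*(w - 4)).
Integrate each term; A/(w−a) gives A·log|w−a|; A/(w−a)² gives −A/(w−a).

-43*log(w - 4)/12 + 10785*log(w - 3)/3136 - 83*log(w + 4)/196 + 109*log(w + 5)/192 - 121/(56*w - 168) + C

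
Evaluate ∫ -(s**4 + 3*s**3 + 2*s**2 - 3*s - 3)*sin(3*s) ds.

Use integration by parts with u = s**4 + 3*s**3 + 2*s**2 - 3*s - 3, dv = -sin(3*s) ds, so v = cos(3*s)/3.
Apply parts 4 times (tabular method): alternate signs, differentiate u down to 0, integrate dv up.

s**4*cos(3*s)/3 - 4*s**3*sin(3*s)/9 + s**3*cos(3*s) - s**2*sin(3*s) + 2*s**2*cos(3*s)/9 - 4*s*sin(3*s)/27 - 5*s*cos(3*s)/3 + 5*sin(3*s)/9 - 85*cos(3*s)/81 + C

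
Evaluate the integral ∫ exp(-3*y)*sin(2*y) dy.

-3*exp(-3*y)*sin(2*y)/13 - 2*exp(-3*y)*cos(2*y)/13 + C

Let I denote the integral. Integrate by parts with u = sin(2*y), dv = exp(-3*y) dy, so v = -exp(-3*y)/3: I = -exp(-3*y)*sin(2*y)/3 + (2/3)·∫ exp(-3*y)*cos(2*y) dy.
Apply parts again with u = cos(2*y), dv = exp(-3*y) dy: ∫ exp(-3*y)*cos(2*y) dy = -exp(-3*y)*cos(2*y)/3 − (2/3)·I. Substituting back brings back I: I = -exp(-3*y)*sin(2*y)/3 - 2*exp(-3*y)*cos(2*y)/9 − (4/9)·I.
Solving for I: (1 + 4/9)·I equals the remaining terms, so I = (9/13)·(-exp(-3*y)*sin(2*y)/3 - 2*exp(-3*y)*cos(2*y)/9).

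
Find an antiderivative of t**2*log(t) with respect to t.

Use integration by parts with u = log(t), dv = t**2 dt.
Then du = 1/t dt and v = t**3/3.

t**3*log(t)/3 - t**3/9 + C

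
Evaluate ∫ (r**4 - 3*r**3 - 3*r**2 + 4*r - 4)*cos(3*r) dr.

r**4*sin(3*r)/3 - r**3*sin(3*r) + 4*r**3*cos(3*r)/9 - 13*r**2*sin(3*r)/9 - r**2*cos(3*r) + 2*r*sin(3*r) - 26*r*cos(3*r)/27 - 82*sin(3*r)/81 + 2*cos(3*r)/3 + C

Use integration by parts with u = r**4 - 3*r**3 - 3*r**2 + 4*r - 4, dv = cos(3*r) dr, so v = sin(3*r)/3.
Apply parts 4 times (tabular method): alternate signs, differentiate u down to 0, integrate dv up.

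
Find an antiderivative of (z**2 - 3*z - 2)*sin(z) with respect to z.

Use integration by parts with u = z**2 - 3*z - 2, dv = sin(z) dz, so v = -cos(z).
Apply parts 2 times (tabular method): alternate signs, differentiate u down to 0, integrate dv up.

-z**2*cos(z) + 2*z*sin(z) + 3*z*cos(z) - 3*sin(z) + 4*cos(z) + C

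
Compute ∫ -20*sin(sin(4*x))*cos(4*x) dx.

Let u = sin(4*x), so du = (4*cos(4*x)) dx.
Rewriting, the integral becomes -5·∫ sin(u) du = -5·-cos(u).
Substituting back, u = sin(4*x).

5*cos(sin(4*x)) + C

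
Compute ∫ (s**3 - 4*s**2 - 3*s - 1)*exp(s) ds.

Use integration by parts with u = s**3 - 4*s**2 - 3*s - 1, dv = exp(s) ds, so v = exp(s).
Apply parts 3 times (tabular method): alternate signs, differentiate u down to 0, integrate dv up.

(s**3 - 7*s**2 + 11*s - 12)*exp(s) + C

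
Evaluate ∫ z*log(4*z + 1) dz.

Use integration by parts with u = log(4*z + 1), dv = z dz.
Then du = 4/(4*z + 1) dz and v = z**2/2.

z**2*log(4*z + 1)/2 - z**2/4 + z/8 - log(4*z + 1)/32 + C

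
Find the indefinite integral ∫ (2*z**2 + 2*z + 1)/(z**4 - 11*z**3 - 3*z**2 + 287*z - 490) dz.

-121*log(z - 7)/3600 + 13*log(z - 2)/175 - 41*log(z + 5)/1008 - 113/(60*z - 420) + C

Factor the denominator: (z - 7)**2*(z - 2)*(z + 5).
Partial-fraction decomposition: -41/(1008*(z + 5)) + 13/(175*(z - 2)) - 121/(3600*(z - 7)) + 113/(60*(z - 7)**2).
Integrate each term; A/(z−a) gives A·log|z−a|; A/(z−a)² gives −A/(z−a).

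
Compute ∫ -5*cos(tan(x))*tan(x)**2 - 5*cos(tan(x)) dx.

-5*sin(tan(x)) + C

Let u = tan(x), so du = (tan(x)**2 + 1) dx.
Rewriting, the integral becomes -5·∫ cos(u) du = -5·sin(u).
Substituting back, u = tan(x).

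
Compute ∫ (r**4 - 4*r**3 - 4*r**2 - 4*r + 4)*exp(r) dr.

Use integration by parts with u = r**4 - 4*r**3 - 4*r**2 - 4*r + 4, dv = exp(r) dr, so v = exp(r).
Apply parts 4 times (tabular method): alternate signs, differentiate u down to 0, integrate dv up.

(r**4 - 8*r**3 + 20*r**2 - 44*r + 48)*exp(r) + C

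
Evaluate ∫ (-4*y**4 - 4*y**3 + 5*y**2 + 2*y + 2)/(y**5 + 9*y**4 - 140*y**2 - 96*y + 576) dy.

Factor the denominator: (y - 3)*(y - 2)*(y + 4)**2*(y + 6).
Partial-fraction decomposition: -2075/(144*(y + 6)) + 9725/(882*(y + 4)) - 347/(42*(y + 4)**2) + 35/(144*(y - 2)) - 379/(441*(y - 3)).
Integrate each term; A/(y−a) gives A·log|y−a|; A/(y−a)² gives −A/(y−a).

-379*log(y - 3)/441 + 35*log(y - 2)/144 + 9725*log(y + 4)/882 - 2075*log(y + 6)/144 + 347/(42*y + 168) + C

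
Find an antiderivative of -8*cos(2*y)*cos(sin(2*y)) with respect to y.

-4*sin(sin(2*y)) + C

Let u = sin(2*y), so du = (2*cos(2*y)) dy.
Rewriting, the integral becomes -4·∫ cos(u) du = -4·sin(u).
Substituting back, u = sin(2*y).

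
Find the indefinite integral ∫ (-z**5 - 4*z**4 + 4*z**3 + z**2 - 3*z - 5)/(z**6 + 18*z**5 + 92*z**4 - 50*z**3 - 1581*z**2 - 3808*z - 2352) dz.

-163*log(z - 4)/3080 + log(z + 1)/135 - 11*log(z + 3)/14 + 233*log(z + 4)/216 - 247*log(z + 7)/198 - 67/(9*z + 63) + C

Factor the denominator: (z - 4)*(z + 1)*(z + 3)*(z + 4)*(z + 7)**2.
Partial-fraction decomposition: -247/(198*(z + 7)) + 67/(9*(z + 7)**2) + 233/(216*(z + 4)) - 11/(14*(z + 3)) + 1/(135*(z + 1)) - 163/(3080*(z - 4)).
Integrate each term; A/(z−a) gives A·log|z−a|; A/(z−a)² gives −A/(z−a).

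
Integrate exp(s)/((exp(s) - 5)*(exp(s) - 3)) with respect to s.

Let u = e^s, du = e^s ds.
The integral becomes ∫ du/((u-3)(u-5)); decompose into partial fractions.

log(exp(s) - 5)/2 - log(exp(s) - 3)/2 + C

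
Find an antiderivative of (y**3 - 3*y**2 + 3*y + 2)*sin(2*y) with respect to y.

Use integration by parts with u = y**3 - 3*y**2 + 3*y + 2, dv = sin(2*y) dy, so v = -cos(2*y)/2.
Apply parts 3 times (tabular method): alternate signs, differentiate u down to 0, integrate dv up.

-y**3*cos(2*y)/2 + 3*y**2*sin(2*y)/4 + 3*y**2*cos(2*y)/2 - 3*y*sin(2*y)/2 - 3*y*cos(2*y)/4 + 3*sin(2*y)/8 - 7*cos(2*y)/4 + C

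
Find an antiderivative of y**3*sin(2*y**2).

Let u = y², du = 2y dy; rewrite as (1/2)∫ u^1·sin(2u) du.
Now integrate by parts 1 time.

-y**2*cos(2*y**2)/4 + sin(2*y**2)/8 + C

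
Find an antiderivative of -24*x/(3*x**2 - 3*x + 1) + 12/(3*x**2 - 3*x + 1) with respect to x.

Let u = 3*x**2 - 3*x + 1, so du = (6*x - 3) dx.
Rewriting, the integral becomes -4·∫ 1/u du = -4·log(u).
Substituting back, u = 3*x**2 - 3*x + 1.

-4*log(3*x**2 - 3*x + 1) + C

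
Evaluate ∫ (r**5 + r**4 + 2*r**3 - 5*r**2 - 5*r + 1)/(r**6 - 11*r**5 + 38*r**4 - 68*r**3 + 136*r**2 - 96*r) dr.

Factor the denominator: r*(r - 6)*(r - 4)*(r - 1)*(r**2 + 4).
Partial-fraction decomposition: -(11*r + 42)/(160*(r**2 + 4)) - 1/(15*(r - 1)) - 1309/(480*(r - 4)) + 1859/(480*(r - 6)) - 1/(96*r).
Integrate each term; A/(r−a) gives A·log|r−a|; the (Br+D)/(r²+p²) term gives a log and an atan.

-log(r)/96 + 1859*log(r - 6)/480 - 1309*log(r - 4)/480 - log(r - 1)/15 - 11*log(r**2 + 4)/320 - 21*atan(r/2)/160 + C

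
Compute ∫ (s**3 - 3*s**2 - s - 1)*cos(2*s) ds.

s**3*sin(2*s)/2 - 3*s**2*sin(2*s)/2 + 3*s**2*cos(2*s)/4 - 5*s*sin(2*s)/4 - 3*s*cos(2*s)/2 + sin(2*s)/4 - 5*cos(2*s)/8 + C

Use integration by parts with u = s**3 - 3*s**2 - s - 1, dv = cos(2*s) ds, so v = sin(2*s)/2.
Apply parts 3 times (tabular method): alternate signs, differentiate u down to 0, integrate dv up.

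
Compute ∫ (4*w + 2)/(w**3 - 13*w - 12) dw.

18*log(w - 4)/35 + log(w + 1)/5 - 5*log(w + 3)/7 + C

Factor the denominator: (w - 4)*(w + 1)*(w + 3).
Partial-fraction decomposition: -5/(7*(w + 3)) + 1/(5*(w + 1)) + 18/(35*(w - 4)).
Integrate each term: A/(w−a) contributes A·log|w−a|.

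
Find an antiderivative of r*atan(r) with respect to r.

Use integration by parts with u = arctan(r), dv = r dr.
Then du = 1/(r**2 + 1) dr.

r**2*atan(r)/2 - r/2 + atan(r)/2 + C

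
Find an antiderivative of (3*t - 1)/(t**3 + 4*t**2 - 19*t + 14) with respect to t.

Factor the denominator: (t - 2)*(t - 1)*(t + 7).
Partial-fraction decomposition: -11/(36*(t + 7)) - 1/(4*(t - 1)) + 5/(9*(t - 2)).
Integrate each term: A/(t−a) contributes A·log|t−a|.

5*log(t - 2)/9 - log(t - 1)/4 - 11*log(t + 7)/36 + C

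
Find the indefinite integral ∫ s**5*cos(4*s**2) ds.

Let u = s², du = 2s ds; rewrite as (1/2)∫ u^2·cos(4u) du.
Now integrate by parts 2 times.

s**4*sin(4*s**2)/8 + s**2*cos(4*s**2)/16 - sin(4*s**2)/64 + C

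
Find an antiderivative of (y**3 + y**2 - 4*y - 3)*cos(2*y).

Use integration by parts with u = y**3 + y**2 - 4*y - 3, dv = cos(2*y) dy, so v = sin(2*y)/2.
Apply parts 3 times (tabular method): alternate signs, differentiate u down to 0, integrate dv up.

y**3*sin(2*y)/2 + y**2*sin(2*y)/2 + 3*y**2*cos(2*y)/4 - 11*y*sin(2*y)/4 + y*cos(2*y)/2 - 7*sin(2*y)/4 - 11*cos(2*y)/8 + C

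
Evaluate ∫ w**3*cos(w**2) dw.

w**2*sin(w**2)/2 + cos(w**2)/2 + C

Let u = w², du = 2w dw; rewrite as (1/2)∫ u^1·cos(1u) du.
Now integrate by parts 1 time.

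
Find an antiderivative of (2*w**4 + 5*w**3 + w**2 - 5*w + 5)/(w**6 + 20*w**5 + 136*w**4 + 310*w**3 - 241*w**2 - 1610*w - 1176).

Factor the denominator: (w - 2)*(w + 1)*(w + 3)*(w + 4)*(w + 7)**2.
Partial-fraction decomposition: 3181/(2916*(w + 7)) + 397/(81*(w + 7)**2) - 233/(162*(w + 4)) + 7/(20*(w + 3)) - 1/(81*(w + 1)) + 71/(7290*(w - 2)).
Integrate each term; A/(w−a) gives A·log|w−a|; A/(w−a)² gives −A/(w−a).

71*log(w - 2)/7290 - log(w + 1)/81 + 7*log(w + 3)/20 - 233*log(w + 4)/162 + 3181*log(w + 7)/2916 - 397/(81*w + 567) + C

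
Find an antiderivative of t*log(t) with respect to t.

t**2*log(t)/2 - t**2/4 + C

Use integration by parts with u = log(t), dv = t dt.
Then du = 1/t dt and v = t**2/2.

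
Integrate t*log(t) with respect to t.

Use integration by parts with u = log(t), dv = t dt.
Then du = 1/t dt and v = t**2/2.

t**2*log(t)/2 - t**2/4 + C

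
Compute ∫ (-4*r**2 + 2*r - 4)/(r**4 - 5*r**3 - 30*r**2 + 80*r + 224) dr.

Factor the denominator: (r - 7)*(r - 4)*(r + 2)*(r + 4).
Partial-fraction decomposition: 19/(44*(r + 4)) - 2/(9*(r + 2)) + 5/(12*(r - 4)) - 62/(99*(r - 7)).
Integrate each term: A/(r−a) contributes A·log|r−a|.

-62*log(r - 7)/99 + 5*log(r - 4)/12 - 2*log(r + 2)/9 + 19*log(r + 4)/44 + C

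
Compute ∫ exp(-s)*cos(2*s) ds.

Let I denote the integral. Integrate by parts with u = cos(2*s), dv = exp(-s) ds, so v = -exp(-s): I = -exp(-s)*cos(2*s) − 2·∫ exp(-s)*sin(2*s) ds.
Apply parts again with u = sin(2*s), dv = exp(-s) ds: ∫ exp(-s)*sin(2*s) ds = -exp(-s)*sin(2*s) + 2·I. Substituting back brings back I: I = 2*exp(-s)*sin(2*s) - exp(-s)*cos(2*s) − 4·I.
Solving for I: (1 + 4)·I equals the remaining terms, so I = (1/5)·(2*exp(-s)*sin(2*s) - exp(-s)*cos(2*s)).

2*exp(-s)*sin(2*s)/5 - exp(-s)*cos(2*s)/5 + C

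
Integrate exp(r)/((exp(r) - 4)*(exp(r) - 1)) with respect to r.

log(exp(r) - 4)/3 - log(exp(r) - 1)/3 + C

Let u = e^r, du = e^r dr.
The integral becomes ∫ du/((u-1)(u-4)); decompose into partial fractions.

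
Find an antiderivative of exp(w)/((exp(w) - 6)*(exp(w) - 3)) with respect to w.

Let u = e^w, du = e^w dw.
The integral becomes ∫ du/((u-3)(u-6)); decompose into partial fractions.

log(exp(w) - 6)/3 - log(exp(w) - 3)/3 + C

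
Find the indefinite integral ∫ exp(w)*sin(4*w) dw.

exp(w)*sin(4*w)/17 - 4*exp(w)*cos(4*w)/17 + C

Let I denote the integral. Integrate by parts with u = sin(4*w), dv = exp(w) dw, so v = exp(w): I = exp(w)*sin(4*w) − 4·∫ exp(w)*cos(4*w) dw.
Apply parts again with u = cos(4*w), dv = exp(w) dw: ∫ exp(w)*cos(4*w) dw = exp(w)*cos(4*w) + 4·I. Substituting back brings back I: I = exp(w)*sin(4*w) - 4*exp(w)*cos(4*w) − 16·I.
Solving for I: (1 + 16)·I equals the remaining terms, so I = (1/17)·(exp(w)*sin(4*w) - 4*exp(w)*cos(4*w)).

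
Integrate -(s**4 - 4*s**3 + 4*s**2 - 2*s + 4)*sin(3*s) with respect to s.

Use integration by parts with u = s**4 - 4*s**3 + 4*s**2 - 2*s + 4, dv = -sin(3*s) ds, so v = cos(3*s)/3.
Apply parts 4 times (tabular method): alternate signs, differentiate u down to 0, integrate dv up.

s**4*cos(3*s)/3 - 4*s**3*sin(3*s)/9 - 4*s**3*cos(3*s)/3 + 4*s**2*sin(3*s)/3 + 8*s**2*cos(3*s)/9 - 16*s*sin(3*s)/27 + 2*s*cos(3*s)/9 - 2*sin(3*s)/27 + 92*cos(3*s)/81 + C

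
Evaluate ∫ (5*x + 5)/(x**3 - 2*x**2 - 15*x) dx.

-log(x)/3 + 3*log(x - 5)/4 - 5*log(x + 3)/12 + C

Factor the denominator: x*(x - 5)*(x + 3).
Partial-fraction decomposition: -5/(12*(x + 3)) + 3/(4*(x - 5)) - 1/(3*x).
Integrate each term: A/(x−a) contributes A·log|x−a|.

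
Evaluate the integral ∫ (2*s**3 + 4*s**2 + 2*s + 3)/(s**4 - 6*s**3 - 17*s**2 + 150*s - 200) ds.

121*log(s - 5)/10 - 203*log(s - 4)/18 + 13*log(s - 2)/14 + 157*log(s + 5)/630 + C

Factor the denominator: (s - 5)*(s - 4)*(s - 2)*(s + 5).
Partial-fraction decomposition: 157/(630*(s + 5)) + 13/(14*(s - 2)) - 203/(18*(s - 4)) + 121/(10*(s - 5)).
Integrate each term: A/(s−a) contributes A·log|s−a|.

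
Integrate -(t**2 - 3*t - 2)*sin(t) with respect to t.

t**2*cos(t) - 2*t*sin(t) - 3*t*cos(t) + 3*sin(t) - 4*cos(t) + C

Use integration by parts with u = t**2 - 3*t - 2, dv = -sin(t) dt, so v = cos(t).
Apply parts 2 times (tabular method): alternate signs, differentiate u down to 0, integrate dv up.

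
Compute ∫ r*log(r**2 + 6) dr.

r**2*log(r**2 + 6)/2 - r**2/2 + 3*log(r**2 + 6) + C

Let u = r**2 + 6, so du = (2*r) dr.
The integral becomes (1/2)·∫ log(u) du; integrate by parts with u′=log(u), dv′=du.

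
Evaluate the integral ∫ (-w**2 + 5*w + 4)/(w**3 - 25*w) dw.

-4*log(w)/25 + 2*log(w - 5)/25 - 23*log(w + 5)/25 + C

Factor the denominator: w*(w - 5)*(w + 5).
Partial-fraction decomposition: -23/(25*(w + 5)) + 2/(25*(w - 5)) - 4/(25*w).
Integrate each term: A/(w−a) contributes A·log|w−a|.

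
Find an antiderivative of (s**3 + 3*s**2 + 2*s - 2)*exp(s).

Use integration by parts with u = s**3 + 3*s**2 + 2*s - 2, dv = exp(s) ds, so v = exp(s).
Apply parts 3 times (tabular method): alternate signs, differentiate u down to 0, integrate dv up.

(s**3 + 2*s - 4)*exp(s) + C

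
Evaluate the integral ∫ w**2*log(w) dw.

w**3*log(w)/3 - w**3/9 + C

Use integration by parts with u = log(w), dv = w**2 dw.
Then du = 1/w dw and v = w**3/3.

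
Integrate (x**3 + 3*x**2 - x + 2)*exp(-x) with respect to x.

(-x**3 - 6*x**2 - 11*x - 13)*exp(-x) + C

Use integration by parts with u = x**3 + 3*x**2 - x + 2, dv = exp(-x) dx, so v = -exp(-x).
Apply parts 3 times (tabular method): alternate signs, differentiate u down to 0, integrate dv up.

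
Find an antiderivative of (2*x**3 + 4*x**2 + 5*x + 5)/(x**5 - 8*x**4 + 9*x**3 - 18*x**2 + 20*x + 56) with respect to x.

461*log(x - 7)/1060 - 47*log(x - 2)/120 + log(x + 1)/60 - 127*log(x**2 + 4)/4240 - 259*atan(x/2)/2120 + C

Factor the denominator: (x - 7)*(x - 2)*(x + 1)*(x**2 + 4).
Partial-fraction decomposition: -(127*x + 518)/(2120*(x**2 + 4)) + 1/(60*(x + 1)) - 47/(120*(x - 2)) + 461/(1060*(x - 7)).
Integrate each term; A/(x−a) gives A·log|x−a|; the (Bx+D)/(x²+p²) term gives a log and an atan.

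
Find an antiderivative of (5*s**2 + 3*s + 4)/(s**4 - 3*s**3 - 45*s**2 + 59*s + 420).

3*log(s - 7)/4 - 32*log(s - 4)/63 + 2*log(s + 3)/7 - 19*log(s + 5)/36 + C

Factor the denominator: (s - 7)*(s - 4)*(s + 3)*(s + 5).
Partial-fraction decomposition: -19/(36*(s + 5)) + 2/(7*(s + 3)) - 32/(63*(s - 4)) + 3/(4*(s - 7)).
Integrate each term: A/(s−a) contributes A·log|s−a|.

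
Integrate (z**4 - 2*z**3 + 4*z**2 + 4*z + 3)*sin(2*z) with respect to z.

-z**4*cos(2*z)/2 + z**3*sin(2*z) + z**3*cos(2*z) - 3*z**2*sin(2*z)/2 - z**2*cos(2*z)/2 + z*sin(2*z)/2 - 7*z*cos(2*z)/2 + 7*sin(2*z)/4 - 5*cos(2*z)/4 + C

Use integration by parts with u = z**4 - 2*z**3 + 4*z**2 + 4*z + 3, dv = sin(2*z) dz, so v = -cos(2*z)/2.
Apply parts 4 times (tabular method): alternate signs, differentiate u down to 0, integrate dv up.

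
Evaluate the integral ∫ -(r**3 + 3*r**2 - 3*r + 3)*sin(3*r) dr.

r**3*cos(3*r)/3 - r**2*sin(3*r)/3 + r**2*cos(3*r) - 2*r*sin(3*r)/3 - 11*r*cos(3*r)/9 + 11*sin(3*r)/27 + 7*cos(3*r)/9 + C

Use integration by parts with u = r**3 + 3*r**2 - 3*r + 3, dv = -sin(3*r) dr, so v = cos(3*r)/3.
Apply parts 3 times (tabular method): alternate signs, differentiate u down to 0, integrate dv up.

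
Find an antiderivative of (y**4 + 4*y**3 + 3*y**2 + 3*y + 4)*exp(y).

Use integration by parts with u = y**4 + 4*y**3 + 3*y**2 + 3*y + 4, dv = exp(y) dy, so v = exp(y).
Apply parts 4 times (tabular method): alternate signs, differentiate u down to 0, integrate dv up.

(y**4 + 3*y**2 - 3*y + 7)*exp(y) + C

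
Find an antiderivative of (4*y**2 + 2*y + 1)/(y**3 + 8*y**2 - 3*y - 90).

43*log(y - 3)/72 - 91*log(y + 5)/8 + 133*log(y + 6)/9 + C

Factor the denominator: (y - 3)*(y + 5)*(y + 6).
Partial-fraction decomposition: 133/(9*(y + 6)) - 91/(8*(y + 5)) + 43/(72*(y - 3)).
Integrate each term: A/(y−a) contributes A·log|y−a|.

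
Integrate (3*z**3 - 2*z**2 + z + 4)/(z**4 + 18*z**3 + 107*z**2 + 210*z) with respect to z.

Factor the denominator: z*(z + 5)*(z + 6)*(z + 7).
Partial-fraction decomposition: 565/(7*(z + 7)) - 361/(3*(z + 6)) + 213/(5*(z + 5)) + 2/(105*z).
Integrate each term: A/(z−a) contributes A·log|z−a|.

2*log(z)/105 + 213*log(z + 5)/5 - 361*log(z + 6)/3 + 565*log(z + 7)/7 + C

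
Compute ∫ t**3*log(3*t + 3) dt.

Use integration by parts with u = log(3*t + 3), dv = t**3 dt.
Then du = 3/(3*t + 3) dt and v = t**4/4.

t**4*log(3*t + 3)/4 - t**4/16 + t**3/12 - t**2/8 + t/4 - log(t + 1)/4 + C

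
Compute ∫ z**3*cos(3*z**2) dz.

z**2*sin(3*z**2)/6 + cos(3*z**2)/18 + C

Let u = z², du = 2z dz; rewrite as (1/2)∫ u^1·cos(3u) du.
Now integrate by parts 1 time.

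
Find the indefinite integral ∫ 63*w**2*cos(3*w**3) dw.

Let u = 3*w**3, so du = (9*w**2) dw.
Rewriting, the integral becomes 7·∫ cos(u) du = 7·sin(u).
Substituting back, u = 3*w**3.

7*sin(3*w**3) + C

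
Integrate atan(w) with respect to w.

w*atan(w) - log(w**2 + 1)/2 + C

Use integration by parts with u = arctan(w), dv = dw.
Then du = 1/(w**2 + 1) dw.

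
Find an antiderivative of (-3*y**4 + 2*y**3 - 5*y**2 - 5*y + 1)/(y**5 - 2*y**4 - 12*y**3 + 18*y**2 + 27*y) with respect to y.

Factor the denominator: y*(y - 3)**2*(y + 1)*(y + 3).
Partial-fraction decomposition: -163/(108*(y + 3)) + 1/(8*(y + 1)) - 119/(72*(y - 3)) - 31/(9*(y - 3)**2) + 1/(27*y).
Integrate each term; A/(y−a) gives A·log|y−a|; A/(y−a)² gives −A/(y−a).

log(y)/27 - 119*log(y - 3)/72 + log(y + 1)/8 - 163*log(y + 3)/108 + 31/(9*y - 27) + C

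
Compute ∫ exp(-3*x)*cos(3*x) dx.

Let I denote the integral. Integrate by parts with u = cos(3*x), dv = exp(-3*x) dx, so v = -exp(-3*x)/3: I = -exp(-3*x)*cos(3*x)/3 − ∫ exp(-3*x)*sin(3*x) dx.
Apply parts again with u = sin(3*x), dv = exp(-3*x) dx: ∫ exp(-3*x)*sin(3*x) dx = -exp(-3*x)*sin(3*x)/3 + I. Substituting back brings back I: I = exp(-3*x)*sin(3*x)/3 - exp(-3*x)*cos(3*x)/3 − I.
Solving for I: (1 + 1)·I equals the remaining terms, so I = (1/2)·(exp(-3*x)*sin(3*x)/3 - exp(-3*x)*cos(3*x)/3).

exp(-3*x)*sin(3*x)/6 - exp(-3*x)*cos(3*x)/6 + C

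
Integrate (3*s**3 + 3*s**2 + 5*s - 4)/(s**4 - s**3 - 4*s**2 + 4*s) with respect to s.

-log(s) + 21*log(s - 2)/4 - 7*log(s - 1)/3 + 13*log(s + 2)/12 + C

Factor the denominator: s*(s - 2)*(s - 1)*(s + 2).
Partial-fraction decomposition: 13/(12*(s + 2)) - 7/(3*(s - 1)) + 21/(4*(s - 2)) - 1/s.
Integrate each term: A/(s−a) contributes A·log|s−a|.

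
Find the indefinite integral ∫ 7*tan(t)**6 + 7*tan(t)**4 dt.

7*tan(t)**5/5 + C

Let u = tan(t), so du = (tan(t)**2 + 1) dt.
Rewriting, the integral becomes 7·∫ u^4 du = 7·u^5/5.
Substituting back, u = tan(t).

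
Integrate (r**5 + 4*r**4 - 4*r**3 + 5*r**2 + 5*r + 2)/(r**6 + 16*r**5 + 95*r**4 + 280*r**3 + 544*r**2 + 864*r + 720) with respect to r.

Factor the denominator: (r + 2)*(r + 3)*(r + 5)*(r + 6)*(r**2 + 4).
Partial-fraction decomposition: -(127*r - 142)/(1160*(r**2 + 4)) + 197/(60*(r + 6)) - 23/(174*(r + 5)) - 17/(6*(r + 3)) + 19/(24*(r + 2)).
Integrate each term; A/(r−a) gives A·log|r−a|; the (Br+D)/(r²+p²) term gives a log and an atan.

19*log(r + 2)/24 - 17*log(r + 3)/6 - 23*log(r + 5)/174 + 197*log(r + 6)/60 - 127*log(r**2 + 4)/2320 + 71*atan(r/2)/1160 + C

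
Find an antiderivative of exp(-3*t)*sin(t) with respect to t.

-3*exp(-3*t)*sin(t)/10 - exp(-3*t)*cos(t)/10 + C

Let I denote the integral. Integrate by parts with u = sin(t), dv = exp(-3*t) dt, so v = -exp(-3*t)/3: I = -exp(-3*t)*sin(t)/3 + (1/3)·∫ exp(-3*t)*cos(t) dt.
Apply parts again with u = cos(t), dv = exp(-3*t) dt: ∫ exp(-3*t)*cos(t) dt = -exp(-3*t)*cos(t)/3 − (1/3)·I. Substituting back brings back I: I = -exp(-3*t)*sin(t)/3 - exp(-3*t)*cos(t)/9 − (1/9)·I.
Solving for I: (1 + 1/9)·I equals the remaining terms, so I = (9/10)·(-exp(-3*t)*sin(t)/3 - exp(-3*t)*cos(t)/9).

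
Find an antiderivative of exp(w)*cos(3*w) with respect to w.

Let I denote the integral. Integrate by parts with u = cos(3*w), dv = exp(w) dw, so v = exp(w): I = exp(w)*cos(3*w) + 3·∫ exp(w)*sin(3*w) dw.
Apply parts again with u = sin(3*w), dv = exp(w) dw: ∫ exp(w)*sin(3*w) dw = exp(w)*sin(3*w) − 3·I. Substituting back brings back I: I = 3*exp(w)*sin(3*w) + exp(w)*cos(3*w) − 9·I.
Solving for I: (1 + 9)·I equals the remaining terms, so I = (1/10)·(3*exp(w)*sin(3*w) + exp(w)*cos(3*w)).

3*exp(w)*sin(3*w)/10 + exp(w)*cos(3*w)/10 + C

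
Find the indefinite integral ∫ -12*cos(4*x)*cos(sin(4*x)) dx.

Let u = sin(4*x), so du = (4*cos(4*x)) dx.
Rewriting, the integral becomes -3·∫ cos(u) du = -3·sin(u).
Substituting back, u = sin(4*x).

-3*sin(sin(4*x)) + C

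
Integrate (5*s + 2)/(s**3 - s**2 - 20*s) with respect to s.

-log(s)/10 + 3*log(s - 5)/5 - log(s + 4)/2 + C

Factor the denominator: s*(s - 5)*(s + 4).
Partial-fraction decomposition: -1/(2*(s + 4)) + 3/(5*(s - 5)) - 1/(10*s).
Integrate each term: A/(s−a) contributes A·log|s−a|.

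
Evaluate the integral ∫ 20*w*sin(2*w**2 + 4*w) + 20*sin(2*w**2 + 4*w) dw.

Let u = 2*w**2 + 4*w, so du = (4*w + 4) dw.
Rewriting, the integral becomes 5·∫ sin(u) du = 5·-cos(u).
Substituting back, u = 2*w**2 + 4*w.

-5*cos(2*w**2 + 4*w) + C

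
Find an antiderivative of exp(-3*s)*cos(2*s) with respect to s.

Let I denote the integral. Integrate by parts with u = cos(2*s), dv = exp(-3*s) ds, so v = -exp(-3*s)/3: I = -exp(-3*s)*cos(2*s)/3 − (2/3)·∫ exp(-3*s)*sin(2*s) ds.
Apply parts again with u = sin(2*s), dv = exp(-3*s) ds: ∫ exp(-3*s)*sin(2*s) ds = -exp(-3*s)*sin(2*s)/3 + (2/3)·I. Substituting back brings back I: I = 2*exp(-3*s)*sin(2*s)/9 - exp(-3*s)*cos(2*s)/3 − (4/9)·I.
Solving for I: (1 + 4/9)·I equals the remaining terms, so I = (9/13)·(2*exp(-3*s)*sin(2*s)/9 - exp(-3*s)*cos(2*s)/3).

2*exp(-3*s)*sin(2*s)/13 - 3*exp(-3*s)*cos(2*s)/13 + C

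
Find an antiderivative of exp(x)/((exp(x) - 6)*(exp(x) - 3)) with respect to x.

Let u = e^x, du = e^x dx.
The integral becomes ∫ du/((u-3)(u-6)); decompose into partial fractions.

log(exp(x) - 6)/3 - log(exp(x) - 3)/3 + C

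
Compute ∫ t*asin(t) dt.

t**2*asin(t)/2 + t*sqrt(-t**2 + 1)/4 - asin(t)/4 + C

Use integration by parts with u = arcsin(t), dv = t dt.
Then du = 1/sqrt(-t**2 + 1) dt.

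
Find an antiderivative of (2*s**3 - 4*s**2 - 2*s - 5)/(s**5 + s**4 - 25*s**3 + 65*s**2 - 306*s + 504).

51*log(s - 4)/550 + log(s - 2)/26 - 97*log(s + 7)/638 + 393*log(s**2 + 9)/37700 + 9197*atan(s/3)/56550 + C

Factor the denominator: (s - 4)*(s - 2)*(s + 7)*(s**2 + 9).
Partial-fraction decomposition: (393*s + 9197)/(18850*(s**2 + 9)) - 97/(638*(s + 7)) + 1/(26*(s - 2)) + 51/(550*(s - 4)).
Integrate each term; A/(s−a) gives A·log|s−a|; the (Bs+D)/(s²+p²) term gives a log and an atan.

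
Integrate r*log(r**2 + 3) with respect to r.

r**2*log(r**2 + 3)/2 - r**2/2 + 3*log(r**2 + 3)/2 + C

Let u = r**2 + 3, so du = (2*r) dr.
The integral becomes (1/2)·∫ log(u) du; integrate by parts with u′=log(u), dv′=du.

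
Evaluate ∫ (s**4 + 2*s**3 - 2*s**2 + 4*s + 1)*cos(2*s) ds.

s**4*sin(2*s)/2 + s**3*sin(2*s) + s**3*cos(2*s) - 5*s**2*sin(2*s)/2 + 3*s**2*cos(2*s)/2 + s*sin(2*s)/2 - 5*s*cos(2*s)/2 + 7*sin(2*s)/4 + cos(2*s)/4 + C

Use integration by parts with u = s**4 + 2*s**3 - 2*s**2 + 4*s + 1, dv = cos(2*s) ds, so v = sin(2*s)/2.
Apply parts 4 times (tabular method): alternate signs, differentiate u down to 0, integrate dv up.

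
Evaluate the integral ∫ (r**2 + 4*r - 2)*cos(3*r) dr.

r**2*sin(3*r)/3 + 4*r*sin(3*r)/3 + 2*r*cos(3*r)/9 - 20*sin(3*r)/27 + 4*cos(3*r)/9 + C

Use integration by parts with u = r**2 + 4*r - 2, dv = cos(3*r) dr, so v = sin(3*r)/3.
Apply parts 2 times (tabular method): alternate signs, differentiate u down to 0, integrate dv up.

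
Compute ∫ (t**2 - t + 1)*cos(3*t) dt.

t**2*sin(3*t)/3 - t*sin(3*t)/3 + 2*t*cos(3*t)/9 + 7*sin(3*t)/27 - cos(3*t)/9 + C

Use integration by parts with u = t**2 - t + 1, dv = cos(3*t) dt, so v = sin(3*t)/3.
Apply parts 2 times (tabular method): alternate signs, differentiate u down to 0, integrate dv up.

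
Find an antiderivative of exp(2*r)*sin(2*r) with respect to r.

exp(2*r)*sin(2*r)/4 - exp(2*r)*cos(2*r)/4 + C

Let I denote the integral. Integrate by parts with u = sin(2*r), dv = exp(2*r) dr, so v = exp(2*r)/2: I = exp(2*r)*sin(2*r)/2 − ∫ exp(2*r)*cos(2*r) dr.
Apply parts again with u = cos(2*r), dv = exp(2*r) dr: ∫ exp(2*r)*cos(2*r) dr = exp(2*r)*cos(2*r)/2 + I. Substituting back brings back I: I = exp(2*r)*sin(2*r)/2 - exp(2*r)*cos(2*r)/2 − I.
Solving for I: (1 + 1)·I equals the remaining terms, so I = (1/2)·(exp(2*r)*sin(2*r)/2 - exp(2*r)*cos(2*r)/2).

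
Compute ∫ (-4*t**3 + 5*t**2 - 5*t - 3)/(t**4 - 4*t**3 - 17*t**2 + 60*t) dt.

-log(t)/20 - 403*log(t - 5)/90 + 27*log(t - 3)/14 - 353*log(t + 4)/252 + C

Factor the denominator: t*(t - 5)*(t - 3)*(t + 4).
Partial-fraction decomposition: -353/(252*(t + 4)) + 27/(14*(t - 3)) - 403/(90*(t - 5)) - 1/(20*t).
Integrate each term: A/(t−a) contributes A·log|t−a|.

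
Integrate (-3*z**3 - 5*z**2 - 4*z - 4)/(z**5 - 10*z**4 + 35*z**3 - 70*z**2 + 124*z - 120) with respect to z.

Factor the denominator: (z - 5)*(z - 3)*(z - 2)*(z**2 + 4).
Partial-fraction decomposition: -4*(11*z - 32)/(377*(z**2 + 4)) - 7/(3*(z - 2)) + 71/(13*(z - 3)) - 262/(87*(z - 5)).
Integrate each term; A/(z−a) gives A·log|z−a|; the (Bz+D)/(z²+p²) term gives a log and an atan.

-262*log(z - 5)/87 + 71*log(z - 3)/13 - 7*log(z - 2)/3 - 22*log(z**2 + 4)/377 + 64*atan(z/2)/377 + C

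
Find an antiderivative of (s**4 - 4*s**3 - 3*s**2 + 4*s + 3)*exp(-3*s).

Use integration by parts with u = s**4 - 4*s**3 - 3*s**2 + 4*s + 3, dv = exp(-3*s) ds, so v = -exp(-3*s)/3.
Apply parts 4 times (tabular method): alternate signs, differentiate u down to 0, integrate dv up.

(-27*s**4 + 72*s**3 + 153*s**2 - 6*s - 83)*exp(-3*s)/81 + C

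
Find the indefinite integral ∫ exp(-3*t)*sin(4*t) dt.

Let I denote the integral. Integrate by parts with u = sin(4*t), dv = exp(-3*t) dt, so v = -exp(-3*t)/3: I = -exp(-3*t)*sin(4*t)/3 + (4/3)·∫ exp(-3*t)*cos(4*t) dt.
Apply parts again with u = cos(4*t), dv = exp(-3*t) dt: ∫ exp(-3*t)*cos(4*t) dt = -exp(-3*t)*cos(4*t)/3 − (4/3)·I. Substituting back brings back I: I = -exp(-3*t)*sin(4*t)/3 - 4*exp(-3*t)*cos(4*t)/9 − (16/9)·I.
Solving for I: (1 + 16/9)·I equals the remaining terms, so I = (9/25)·(-exp(-3*t)*sin(4*t)/3 - 4*exp(-3*t)*cos(4*t)/9).

-3*exp(-3*t)*sin(4*t)/25 - 4*exp(-3*t)*cos(4*t)/25 + C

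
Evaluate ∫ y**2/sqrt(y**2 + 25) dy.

y*sqrt(y**2 + 25)/2 - 25*log(y + sqrt(y**2 + 25))/2 + C

Substitute y = 5·tan(θ), so dy = 5·sec(θ)^2 dθ and the radical becomes sqrt(y**2 + 25) = 5·sec(θ) by the Pythagorean identity.
Integrate the resulting trig expression in θ, then back-substitute tan(θ) = y/5, sec(θ) = sqrt(y**2 + 25)/5 (absorbing any constant into C).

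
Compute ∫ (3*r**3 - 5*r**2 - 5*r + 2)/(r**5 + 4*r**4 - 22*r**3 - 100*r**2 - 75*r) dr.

Factor the denominator: r*(r - 5)*(r + 1)*(r + 3)*(r + 5).
Partial-fraction decomposition: -473/(400*(r + 5)) + 109/(96*(r + 3)) - 1/(48*(r + 1)) + 227/(2400*(r - 5)) - 2/(75*r).
Integrate each term: A/(r−a) contributes A·log|r−a|.

-2*log(r)/75 + 227*log(r - 5)/2400 - log(r + 1)/48 + 109*log(r + 3)/96 - 473*log(r + 5)/400 + C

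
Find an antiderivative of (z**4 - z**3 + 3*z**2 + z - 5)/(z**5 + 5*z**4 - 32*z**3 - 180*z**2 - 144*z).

Factor the denominator: z*(z - 6)*(z + 1)*(z + 4)*(z + 6).
Partial-fraction decomposition: 1609/(720*(z + 6)) - 359/(240*(z + 4)) - 1/(105*(z + 1)) + 1189/(5040*(z - 6)) + 5/(144*z).
Integrate each term: A/(z−a) contributes A·log|z−a|.

5*log(z)/144 + 1189*log(z - 6)/5040 - log(z + 1)/105 - 359*log(z + 4)/240 + 1609*log(z + 6)/720 + C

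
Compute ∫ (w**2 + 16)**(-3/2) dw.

Substitute w = 4·tan(θ), so dw = 4·sec(θ)^2 dθ and the radical becomes sqrt(w**2 + 16) = 4·sec(θ) by the Pythagorean identity.
Integrate the resulting trig expression in θ, then back-substitute tan(θ) = w/4, sec(θ) = sqrt(w**2 + 16)/4 (absorbing any constant into C).

w/(16*sqrt(w**2 + 16)) + C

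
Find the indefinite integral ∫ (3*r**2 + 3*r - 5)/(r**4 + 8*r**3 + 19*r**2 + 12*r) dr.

Factor the denominator: r*(r + 1)*(r + 3)*(r + 4).
Partial-fraction decomposition: -31/(12*(r + 4)) + 13/(6*(r + 3)) + 5/(6*(r + 1)) - 5/(12*r).
Integrate each term: A/(r−a) contributes A·log|r−a|.

-5*log(r)/12 + 5*log(r + 1)/6 + 13*log(r + 3)/6 - 31*log(r + 4)/12 + C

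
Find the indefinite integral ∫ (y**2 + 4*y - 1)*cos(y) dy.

Use integration by parts with u = y**2 + 4*y - 1, dv = cos(y) dy, so v = sin(y).
Apply parts 2 times (tabular method): alternate signs, differentiate u down to 0, integrate dv up.

y**2*sin(y) + 4*y*sin(y) + 2*y*cos(y) - 3*sin(y) + 4*cos(y) + C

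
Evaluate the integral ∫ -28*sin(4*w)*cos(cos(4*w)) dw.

Let u = cos(4*w), so du = (-4*sin(4*w)) dw.
Rewriting, the integral becomes 7·∫ cos(u) du = 7·sin(u).
Substituting back, u = cos(4*w).

7*sin(cos(4*w)) + C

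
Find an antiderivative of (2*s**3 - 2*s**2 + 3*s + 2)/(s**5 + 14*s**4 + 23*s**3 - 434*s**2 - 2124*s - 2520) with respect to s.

95*log(s - 6)/3432 + 7*log(s + 2)/120 - 313*log(s + 5)/66 + 65*log(s + 6)/6 - 803*log(s + 7)/130 + C

Factor the denominator: (s - 6)*(s + 2)*(s + 5)*(s + 6)*(s + 7).
Partial-fraction decomposition: -803/(130*(s + 7)) + 65/(6*(s + 6)) - 313/(66*(s + 5)) + 7/(120*(s + 2)) + 95/(3432*(s - 6)).
Integrate each term: A/(s−a) contributes A·log|s−a|.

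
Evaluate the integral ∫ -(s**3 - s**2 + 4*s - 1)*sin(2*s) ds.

s**3*cos(2*s)/2 - 3*s**2*sin(2*s)/4 - s**2*cos(2*s)/2 + s*sin(2*s)/2 + 5*s*cos(2*s)/4 - 5*sin(2*s)/8 - cos(2*s)/4 + C

Use integration by parts with u = s**3 - s**2 + 4*s - 1, dv = -sin(2*s) ds, so v = cos(2*s)/2.
Apply parts 3 times (tabular method): alternate signs, differentiate u down to 0, integrate dv up.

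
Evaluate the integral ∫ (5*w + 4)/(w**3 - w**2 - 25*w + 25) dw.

29*log(w - 5)/40 - 3*log(w - 1)/8 - 7*log(w + 5)/20 + C

Factor the denominator: (w - 5)*(w - 1)*(w + 5).
Partial-fraction decomposition: -7/(20*(w + 5)) - 3/(8*(w - 1)) + 29/(40*(w - 5)).
Integrate each term: A/(w−a) contributes A·log|w−a|.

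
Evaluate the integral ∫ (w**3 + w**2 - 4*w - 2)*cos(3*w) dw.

w**3*sin(3*w)/3 + w**2*sin(3*w)/3 + w**2*cos(3*w)/3 - 14*w*sin(3*w)/9 + 2*w*cos(3*w)/9 - 20*sin(3*w)/27 - 14*cos(3*w)/27 + C

Use integration by parts with u = w**3 + w**2 - 4*w - 2, dv = cos(3*w) dw, so v = sin(3*w)/3.
Apply parts 3 times (tabular method): alternate signs, differentiate u down to 0, integrate dv up.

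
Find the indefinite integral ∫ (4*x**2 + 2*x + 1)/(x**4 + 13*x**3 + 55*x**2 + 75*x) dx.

log(x)/75 - 31*log(x + 3)/12 + 257*log(x + 5)/100 - 91/(10*x + 50) + C

Factor the denominator: x*(x + 3)*(x + 5)**2.
Partial-fraction decomposition: 257/(100*(x + 5)) + 91/(10*(x + 5)**2) - 31/(12*(x + 3)) + 1/(75*x).
Integrate each term; A/(x−a) gives A·log|x−a|; A/(x−a)² gives −A/(x−a).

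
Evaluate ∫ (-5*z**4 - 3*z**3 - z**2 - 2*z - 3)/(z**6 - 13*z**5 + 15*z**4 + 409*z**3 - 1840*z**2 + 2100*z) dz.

-log(z)/700 - 655*log(z - 7)/91 + 189538*log(z - 5)/27225 + 23*log(z - 2)/144 + 1953*log(z + 6)/25168 - 1769/(165*z - 825) + C

Factor the denominator: z*(z - 7)*(z - 5)**2*(z - 2)*(z + 6).
Partial-fraction decomposition: 1953/(25168*(z + 6)) + 23/(144*(z - 2)) + 189538/(27225*(z - 5)) + 1769/(165*(z - 5)**2) - 655/(91*(z - 7)) - 1/(700*z).
Integrate each term; A/(z−a) gives A·log|z−a|; A/(z−a)² gives −A/(z−a).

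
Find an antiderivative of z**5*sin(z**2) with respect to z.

-z**4*cos(z**2)/2 + z**2*sin(z**2) + cos(z**2) + C

Let u = z², du = 2z dz; rewrite as (1/2)∫ u^2·sin(1u) du.
Now integrate by parts 2 times.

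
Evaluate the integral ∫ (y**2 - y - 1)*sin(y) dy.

-y**2*cos(y) + 2*y*sin(y) + y*cos(y) - sin(y) + 3*cos(y) + C

Use integration by parts with u = y**2 - y - 1, dv = sin(y) dy, so v = -cos(y).
Apply parts 2 times (tabular method): alternate signs, differentiate u down to 0, integrate dv up.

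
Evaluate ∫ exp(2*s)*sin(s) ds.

2*exp(2*s)*sin(s)/5 - exp(2*s)*cos(s)/5 + C

Let I denote the integral. Integrate by parts with u = sin(s), dv = exp(2*s) ds, so v = exp(2*s)/2: I = exp(2*s)*sin(s)/2 − (1/2)·∫ exp(2*s)*cos(s) ds.
Apply parts again with u = cos(s), dv = exp(2*s) ds: ∫ exp(2*s)*cos(s) ds = exp(2*s)*cos(s)/2 + (1/2)·I. Substituting back brings back I: I = exp(2*s)*sin(s)/2 - exp(2*s)*cos(s)/4 − (1/4)·I.
Solving for I: (1 + 1/4)·I equals the remaining terms, so I = (4/5)·(exp(2*s)*sin(s)/2 - exp(2*s)*cos(s)/4).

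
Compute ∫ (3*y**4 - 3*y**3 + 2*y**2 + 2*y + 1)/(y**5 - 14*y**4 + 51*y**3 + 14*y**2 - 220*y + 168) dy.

Factor the denominator: (y - 7)*(y - 6)*(y - 2)*(y - 1)*(y + 2).
Partial-fraction decomposition: 77/(864*(y + 2)) - 1/(18*(y - 1)) + 37/(80*(y - 2)) - 665/(32*(y - 6)) + 6287/(270*(y - 7)).
Integrate each term: A/(y−a) contributes A·log|y−a|.

6287*log(y - 7)/270 - 665*log(y - 6)/32 + 37*log(y - 2)/80 - log(y - 1)/18 + 77*log(y + 2)/864 + C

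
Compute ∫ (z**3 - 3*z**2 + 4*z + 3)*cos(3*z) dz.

z**3*sin(3*z)/3 - z**2*sin(3*z) + z**2*cos(3*z)/3 + 10*z*sin(3*z)/9 - 2*z*cos(3*z)/3 + 11*sin(3*z)/9 + 10*cos(3*z)/27 + C

Use integration by parts with u = z**3 - 3*z**2 + 4*z + 3, dv = cos(3*z) dz, so v = sin(3*z)/3.
Apply parts 3 times (tabular method): alternate signs, differentiate u down to 0, integrate dv up.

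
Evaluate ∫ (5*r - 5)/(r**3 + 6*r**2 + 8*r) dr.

Factor the denominator: r*(r + 2)*(r + 4).
Partial-fraction decomposition: -25/(8*(r + 4)) + 15/(4*(r + 2)) - 5/(8*r).
Integrate each term: A/(r−a) contributes A·log|r−a|.

-5*log(r)/8 + 15*log(r + 2)/4 - 25*log(r + 4)/8 + C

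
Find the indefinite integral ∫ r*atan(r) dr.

Use integration by parts with u = arctan(r), dv = r dr.
Then du = 1/(r**2 + 1) dr.

r**2*atan(r)/2 - r/2 + atan(r)/2 + C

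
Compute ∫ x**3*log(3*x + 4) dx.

Use integration by parts with u = log(3*x + 4), dv = x**3 dx.
Then du = 3/(3*x + 4) dx and v = x**4/4.

x**4*log(3*x + 4)/4 - x**4/16 + x**3/9 - 2*x**2/9 + 16*x/27 - 64*log(3*x + 4)/81 + C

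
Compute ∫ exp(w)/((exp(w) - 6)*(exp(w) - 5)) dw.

log(exp(w) - 6) - log(exp(w) - 5) + C

Let u = e^w, du = e^w dw.
The integral becomes ∫ du/((u-6)(u-5)); decompose into partial fractions.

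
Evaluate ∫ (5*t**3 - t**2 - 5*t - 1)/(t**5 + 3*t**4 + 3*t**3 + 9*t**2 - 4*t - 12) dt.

Factor the denominator: (t - 1)*(t + 1)*(t + 3)*(t**2 + 4).
Partial-fraction decomposition: (6*t + 7)/(5*(t**2 + 4)) - 5/(4*(t + 3)) + 1/(10*(t + 1)) - 1/(20*(t - 1)).
Integrate each term; A/(t−a) gives A·log|t−a|; the (Bt+D)/(t²+p²) term gives a log and an atan.

-log(t - 1)/20 + log(t + 1)/10 - 5*log(t + 3)/4 + 3*log(t**2 + 4)/5 + 7*atan(t/2)/10 + C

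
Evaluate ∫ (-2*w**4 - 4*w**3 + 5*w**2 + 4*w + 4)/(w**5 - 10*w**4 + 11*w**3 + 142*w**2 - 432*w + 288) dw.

Factor the denominator: (w - 6)*(w - 4)*(w - 3)*(w - 1)*(w + 4).
Partial-fraction decomposition: -47/(700*(w + 4)) - 7/(150*(w - 1)) - 209/(42*(w - 3)) + 167/(12*(w - 4)) - 812/(75*(w - 6)).
Integrate each term: A/(w−a) contributes A·log|w−a|.

-812*log(w - 6)/75 + 167*log(w - 4)/12 - 209*log(w - 3)/42 - 7*log(w - 1)/150 - 47*log(w + 4)/700 + C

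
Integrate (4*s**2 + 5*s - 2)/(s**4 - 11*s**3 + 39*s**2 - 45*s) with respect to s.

2*log(s)/45 + 123*log(s - 5)/20 - 223*log(s - 3)/36 + 49/(6*s - 18) + C

Factor the denominator: s*(s - 5)*(s - 3)**2.
Partial-fraction decomposition: -223/(36*(s - 3)) - 49/(6*(s - 3)**2) + 123/(20*(s - 5)) + 2/(45*s).
Integrate each term; A/(s−a) gives A·log|s−a|; A/(s−a)² gives −A/(s−a).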